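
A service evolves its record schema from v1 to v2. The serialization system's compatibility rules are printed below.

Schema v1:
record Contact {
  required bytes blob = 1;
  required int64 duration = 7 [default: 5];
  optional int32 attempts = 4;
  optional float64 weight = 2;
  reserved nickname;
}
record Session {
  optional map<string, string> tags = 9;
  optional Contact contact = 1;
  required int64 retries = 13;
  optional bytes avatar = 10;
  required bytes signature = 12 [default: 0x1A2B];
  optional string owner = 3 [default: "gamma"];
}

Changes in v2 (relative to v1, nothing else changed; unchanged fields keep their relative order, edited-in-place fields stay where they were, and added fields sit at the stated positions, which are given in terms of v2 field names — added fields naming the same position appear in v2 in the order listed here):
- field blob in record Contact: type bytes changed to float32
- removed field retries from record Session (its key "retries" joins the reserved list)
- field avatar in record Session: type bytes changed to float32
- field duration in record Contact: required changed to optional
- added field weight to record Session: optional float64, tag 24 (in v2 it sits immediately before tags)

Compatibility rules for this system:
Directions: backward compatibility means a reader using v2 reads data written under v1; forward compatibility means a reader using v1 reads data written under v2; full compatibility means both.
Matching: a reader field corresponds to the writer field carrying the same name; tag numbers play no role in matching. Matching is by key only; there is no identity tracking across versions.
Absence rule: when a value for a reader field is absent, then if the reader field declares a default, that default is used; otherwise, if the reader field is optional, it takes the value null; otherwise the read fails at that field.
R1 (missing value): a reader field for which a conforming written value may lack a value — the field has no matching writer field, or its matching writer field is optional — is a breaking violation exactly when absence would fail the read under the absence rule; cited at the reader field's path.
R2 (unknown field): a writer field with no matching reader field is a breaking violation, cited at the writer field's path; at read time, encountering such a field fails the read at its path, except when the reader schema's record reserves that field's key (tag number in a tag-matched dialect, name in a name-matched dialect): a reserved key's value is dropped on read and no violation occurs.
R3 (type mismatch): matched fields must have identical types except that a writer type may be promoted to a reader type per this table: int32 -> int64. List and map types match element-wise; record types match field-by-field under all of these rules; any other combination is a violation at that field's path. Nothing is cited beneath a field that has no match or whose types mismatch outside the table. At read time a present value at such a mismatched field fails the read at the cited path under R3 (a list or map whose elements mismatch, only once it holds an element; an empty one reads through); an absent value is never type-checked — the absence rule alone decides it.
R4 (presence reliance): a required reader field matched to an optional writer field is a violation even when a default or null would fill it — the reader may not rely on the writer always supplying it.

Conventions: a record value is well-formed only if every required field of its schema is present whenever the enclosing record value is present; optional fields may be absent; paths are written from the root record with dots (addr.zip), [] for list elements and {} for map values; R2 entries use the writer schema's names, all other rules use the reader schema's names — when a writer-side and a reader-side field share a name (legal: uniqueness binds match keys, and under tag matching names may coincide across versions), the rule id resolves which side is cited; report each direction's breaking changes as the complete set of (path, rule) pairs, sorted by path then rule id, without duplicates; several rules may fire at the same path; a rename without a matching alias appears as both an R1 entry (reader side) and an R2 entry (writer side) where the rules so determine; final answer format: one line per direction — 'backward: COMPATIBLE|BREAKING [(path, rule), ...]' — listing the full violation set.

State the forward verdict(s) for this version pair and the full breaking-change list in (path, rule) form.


each type pair in Session: writer, then reader
forward on Session — v1 reading data written by v2:
  tags: paired with writer tags (map<string, string> -> map<string, string>; writer optional)
  contact: paired with writer contact (Contact -> Contact; writer optional)
  retries: no writer-side match
  avatar: paired with writer avatar (float32 -> bytes; writer optional)
  signature: paired with writer signature (bytes -> bytes; writer required)
  owner: paired with writer owner (string -> string; writer optional)
  writer field weight has no reader counterpart
  contact.blob: paired with writer contact.blob (float32 -> bytes; writer required)
  contact.duration: paired with writer contact.duration (int64 -> int64; writer optional)
  contact.attempts: paired with writer contact.attempts (int32 -> int32; writer optional)
  contact.weight: paired with writer contact.weight (float64 -> float64; writer optional)
  R3 fires at avatar
  R3 fires at contact.blob
  R4 fires at contact.duration
  R1 fires at retries
  R2 fires at weight
  => 5 violation(s): forward is BREAKING for Session

forward: BREAKING [(avatar, R3), (contact.blob, R3), (contact.duration, R4), (retries, R1), (weight, R2)]


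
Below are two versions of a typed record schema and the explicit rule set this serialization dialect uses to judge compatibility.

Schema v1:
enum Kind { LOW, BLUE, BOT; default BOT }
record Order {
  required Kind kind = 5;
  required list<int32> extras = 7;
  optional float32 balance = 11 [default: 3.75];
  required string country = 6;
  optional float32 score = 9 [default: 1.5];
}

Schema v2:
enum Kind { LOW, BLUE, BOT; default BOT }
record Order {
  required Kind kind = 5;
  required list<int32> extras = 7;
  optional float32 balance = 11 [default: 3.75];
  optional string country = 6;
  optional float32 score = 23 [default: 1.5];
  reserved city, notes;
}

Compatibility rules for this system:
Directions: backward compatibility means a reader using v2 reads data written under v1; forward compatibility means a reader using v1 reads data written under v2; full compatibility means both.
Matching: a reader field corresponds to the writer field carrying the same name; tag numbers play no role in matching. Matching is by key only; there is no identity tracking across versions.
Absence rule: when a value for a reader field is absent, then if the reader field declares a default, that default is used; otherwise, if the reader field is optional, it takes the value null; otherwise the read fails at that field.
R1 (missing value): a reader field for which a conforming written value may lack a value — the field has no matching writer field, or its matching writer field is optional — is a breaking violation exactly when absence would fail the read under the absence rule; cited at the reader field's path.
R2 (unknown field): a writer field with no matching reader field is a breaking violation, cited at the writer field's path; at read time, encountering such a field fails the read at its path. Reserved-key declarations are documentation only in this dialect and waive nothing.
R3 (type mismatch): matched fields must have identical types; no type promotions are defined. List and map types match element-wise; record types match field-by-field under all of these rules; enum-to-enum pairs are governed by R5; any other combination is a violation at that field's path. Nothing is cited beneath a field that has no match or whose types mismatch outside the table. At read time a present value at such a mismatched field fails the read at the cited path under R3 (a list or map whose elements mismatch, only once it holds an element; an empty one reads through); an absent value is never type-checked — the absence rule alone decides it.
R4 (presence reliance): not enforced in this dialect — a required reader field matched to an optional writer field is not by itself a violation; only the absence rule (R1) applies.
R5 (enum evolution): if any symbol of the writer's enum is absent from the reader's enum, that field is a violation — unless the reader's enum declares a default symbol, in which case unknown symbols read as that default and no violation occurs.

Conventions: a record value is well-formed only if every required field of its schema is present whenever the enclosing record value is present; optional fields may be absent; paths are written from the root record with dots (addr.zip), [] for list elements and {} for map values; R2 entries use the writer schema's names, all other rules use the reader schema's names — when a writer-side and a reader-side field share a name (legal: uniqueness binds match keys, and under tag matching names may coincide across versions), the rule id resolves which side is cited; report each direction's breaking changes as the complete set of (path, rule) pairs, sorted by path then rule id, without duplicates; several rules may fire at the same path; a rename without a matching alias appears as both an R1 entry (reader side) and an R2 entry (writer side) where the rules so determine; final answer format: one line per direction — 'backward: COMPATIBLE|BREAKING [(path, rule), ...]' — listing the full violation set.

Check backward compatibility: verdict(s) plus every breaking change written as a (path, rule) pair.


backward: COMPATIBLE []

arrows below run writer -> reader for Order
checking backward for Order: reader v2 against writer v1:
  Kind -> Kind, writer required: kind aligns to kind
  list<int32> -> list<int32>, writer required: extras aligns to extras
  float32 -> float32, writer optional: balance aligns to balance
  string -> string, writer required: country aligns to country
  float32 -> float32, writer optional: score aligns to score
  => backward verdict for Order: COMPATIBLE, no violations
diffs on Order not affecting the asked answer:
  field country in record Order: required changed to optional -> matters only for Order's forward compatibility — outside the asked direction
  field score in record Order: tag 9 changed to 23 -> no rule fires on it in Order's dialect; the asked verdict holds


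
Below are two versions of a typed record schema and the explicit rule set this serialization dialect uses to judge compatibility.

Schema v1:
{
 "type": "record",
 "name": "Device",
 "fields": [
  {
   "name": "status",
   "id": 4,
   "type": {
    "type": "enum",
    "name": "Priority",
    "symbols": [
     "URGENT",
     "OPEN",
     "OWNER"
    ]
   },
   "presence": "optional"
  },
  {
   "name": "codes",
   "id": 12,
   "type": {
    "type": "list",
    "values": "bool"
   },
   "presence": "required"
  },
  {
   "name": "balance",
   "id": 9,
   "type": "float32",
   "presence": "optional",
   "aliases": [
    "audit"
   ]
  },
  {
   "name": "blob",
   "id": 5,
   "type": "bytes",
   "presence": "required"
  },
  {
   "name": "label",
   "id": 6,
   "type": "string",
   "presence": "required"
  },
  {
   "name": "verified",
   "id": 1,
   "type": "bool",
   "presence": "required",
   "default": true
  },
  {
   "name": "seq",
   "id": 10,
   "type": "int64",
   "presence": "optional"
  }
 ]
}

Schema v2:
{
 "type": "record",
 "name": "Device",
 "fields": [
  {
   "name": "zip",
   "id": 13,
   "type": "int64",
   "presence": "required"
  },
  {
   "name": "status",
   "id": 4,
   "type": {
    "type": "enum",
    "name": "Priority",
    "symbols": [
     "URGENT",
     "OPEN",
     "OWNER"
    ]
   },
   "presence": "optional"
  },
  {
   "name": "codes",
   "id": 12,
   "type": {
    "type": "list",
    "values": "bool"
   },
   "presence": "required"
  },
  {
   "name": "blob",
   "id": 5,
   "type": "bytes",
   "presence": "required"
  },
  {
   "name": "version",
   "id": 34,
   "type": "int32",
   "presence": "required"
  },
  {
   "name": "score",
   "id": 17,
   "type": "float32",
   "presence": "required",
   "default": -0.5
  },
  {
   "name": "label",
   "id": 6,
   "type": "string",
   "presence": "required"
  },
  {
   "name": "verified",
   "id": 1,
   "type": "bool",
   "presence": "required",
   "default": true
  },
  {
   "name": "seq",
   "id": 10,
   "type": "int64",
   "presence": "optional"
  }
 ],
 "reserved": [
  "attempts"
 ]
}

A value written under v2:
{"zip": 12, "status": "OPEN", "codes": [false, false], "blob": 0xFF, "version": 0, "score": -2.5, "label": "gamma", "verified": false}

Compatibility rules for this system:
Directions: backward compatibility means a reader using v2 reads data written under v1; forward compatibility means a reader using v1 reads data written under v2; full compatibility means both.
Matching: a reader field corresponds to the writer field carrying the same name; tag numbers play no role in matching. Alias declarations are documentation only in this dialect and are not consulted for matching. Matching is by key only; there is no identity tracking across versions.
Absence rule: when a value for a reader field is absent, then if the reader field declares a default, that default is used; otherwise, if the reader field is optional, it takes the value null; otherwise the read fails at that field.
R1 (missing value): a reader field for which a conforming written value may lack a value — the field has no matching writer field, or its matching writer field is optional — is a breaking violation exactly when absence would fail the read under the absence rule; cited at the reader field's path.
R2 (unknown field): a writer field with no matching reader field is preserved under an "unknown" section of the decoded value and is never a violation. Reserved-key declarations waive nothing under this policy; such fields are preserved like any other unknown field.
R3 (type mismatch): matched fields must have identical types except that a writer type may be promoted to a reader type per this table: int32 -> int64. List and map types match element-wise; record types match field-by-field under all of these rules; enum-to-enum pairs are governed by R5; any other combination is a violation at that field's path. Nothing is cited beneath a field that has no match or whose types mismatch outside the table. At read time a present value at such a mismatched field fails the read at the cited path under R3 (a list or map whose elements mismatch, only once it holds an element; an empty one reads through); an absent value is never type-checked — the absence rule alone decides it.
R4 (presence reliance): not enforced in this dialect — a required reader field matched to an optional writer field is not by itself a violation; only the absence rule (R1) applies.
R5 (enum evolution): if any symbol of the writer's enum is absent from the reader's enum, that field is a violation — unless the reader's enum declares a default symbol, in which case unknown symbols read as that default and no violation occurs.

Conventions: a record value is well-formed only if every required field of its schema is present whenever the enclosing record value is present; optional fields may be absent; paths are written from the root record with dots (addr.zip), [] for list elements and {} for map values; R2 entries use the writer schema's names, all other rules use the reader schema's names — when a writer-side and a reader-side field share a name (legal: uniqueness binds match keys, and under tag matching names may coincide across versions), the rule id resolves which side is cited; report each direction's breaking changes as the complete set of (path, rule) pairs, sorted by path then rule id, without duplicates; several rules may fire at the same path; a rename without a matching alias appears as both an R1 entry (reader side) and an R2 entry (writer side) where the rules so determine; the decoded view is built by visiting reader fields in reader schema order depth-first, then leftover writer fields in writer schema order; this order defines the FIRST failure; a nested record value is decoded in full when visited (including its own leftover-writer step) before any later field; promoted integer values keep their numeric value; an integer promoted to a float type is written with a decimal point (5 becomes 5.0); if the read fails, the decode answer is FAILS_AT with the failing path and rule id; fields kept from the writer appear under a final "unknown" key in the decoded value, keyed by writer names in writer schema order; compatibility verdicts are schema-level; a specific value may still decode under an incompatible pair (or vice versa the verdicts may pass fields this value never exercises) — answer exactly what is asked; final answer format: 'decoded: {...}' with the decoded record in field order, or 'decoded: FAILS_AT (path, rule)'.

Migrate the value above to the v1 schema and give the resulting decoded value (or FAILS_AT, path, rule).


arrows below run writer -> reader for Device
decode walk for Device under reader schema v1:
  status := "OPEN"
  codes := [false, false]
  balance := null (not supplied -> null)
  blob := 0xFF
  label := "gamma"
  verified := false
  seq := null (not supplied -> null)
  writer zip: kept under "unknown"
  writer version: kept under "unknown"
  writer score: kept under "unknown"
  => decoded: {"status": "OPEN", "codes": [false, false], "balance": null, "blob": 0xFF, "label": "gamma", "verified": false, "seq": null, "unknown": {"zip": 12, "version": 0, "score": -2.5}}
remaining Device differences; none change what is asked:
  removed field balance from record Device -> no rule fires on it and the decoded Device view is identical with or without it

decoded: {"status": "OPEN", "codes": [false, false], "balance": null, "blob": 0xFF, "label": "gamma", "verified": false, "seq": null, "unknown": {"zip": 12, "version": 0, "score": -2.5}}


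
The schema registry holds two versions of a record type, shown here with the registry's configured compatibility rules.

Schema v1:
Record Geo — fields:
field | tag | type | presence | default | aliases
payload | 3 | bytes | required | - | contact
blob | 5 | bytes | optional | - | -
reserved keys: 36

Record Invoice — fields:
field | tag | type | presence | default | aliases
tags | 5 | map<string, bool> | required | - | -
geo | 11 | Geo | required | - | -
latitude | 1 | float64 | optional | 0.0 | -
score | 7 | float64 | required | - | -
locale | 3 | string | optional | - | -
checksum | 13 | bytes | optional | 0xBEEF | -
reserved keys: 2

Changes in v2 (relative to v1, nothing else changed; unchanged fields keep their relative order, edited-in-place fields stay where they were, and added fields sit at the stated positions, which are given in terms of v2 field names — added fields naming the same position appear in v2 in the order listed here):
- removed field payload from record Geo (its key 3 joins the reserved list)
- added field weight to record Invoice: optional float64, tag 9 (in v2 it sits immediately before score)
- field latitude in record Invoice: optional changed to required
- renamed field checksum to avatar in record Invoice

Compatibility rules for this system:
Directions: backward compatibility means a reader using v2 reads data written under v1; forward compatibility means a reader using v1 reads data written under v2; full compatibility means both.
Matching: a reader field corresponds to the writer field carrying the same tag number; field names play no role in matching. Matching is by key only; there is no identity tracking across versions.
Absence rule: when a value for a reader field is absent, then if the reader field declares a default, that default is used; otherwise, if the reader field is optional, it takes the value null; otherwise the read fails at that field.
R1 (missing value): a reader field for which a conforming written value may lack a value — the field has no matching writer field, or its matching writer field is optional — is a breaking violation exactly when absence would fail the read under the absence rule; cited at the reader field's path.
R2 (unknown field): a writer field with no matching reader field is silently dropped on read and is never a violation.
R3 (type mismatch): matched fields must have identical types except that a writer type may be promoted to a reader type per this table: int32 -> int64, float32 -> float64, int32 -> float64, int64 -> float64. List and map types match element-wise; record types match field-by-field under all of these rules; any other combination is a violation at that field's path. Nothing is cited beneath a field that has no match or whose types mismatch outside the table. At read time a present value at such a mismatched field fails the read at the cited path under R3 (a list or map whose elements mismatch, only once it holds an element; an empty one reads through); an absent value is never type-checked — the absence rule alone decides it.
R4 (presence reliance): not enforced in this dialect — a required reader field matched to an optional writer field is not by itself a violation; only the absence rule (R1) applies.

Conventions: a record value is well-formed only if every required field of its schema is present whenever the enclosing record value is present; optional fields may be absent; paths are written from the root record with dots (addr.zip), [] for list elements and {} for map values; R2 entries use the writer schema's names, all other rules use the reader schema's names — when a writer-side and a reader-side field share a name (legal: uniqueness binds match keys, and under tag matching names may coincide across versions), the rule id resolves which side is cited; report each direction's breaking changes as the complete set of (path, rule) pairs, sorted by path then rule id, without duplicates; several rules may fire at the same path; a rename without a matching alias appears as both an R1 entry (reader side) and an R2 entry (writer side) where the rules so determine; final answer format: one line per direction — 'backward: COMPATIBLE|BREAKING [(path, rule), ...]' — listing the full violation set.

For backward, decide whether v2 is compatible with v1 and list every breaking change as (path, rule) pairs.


each type pair in Invoice: writer, then reader
backward pass over Invoice, reader schema v2, writer schema v1:
  map<string, bool> -> map<string, bool>, writer required: tags aligns to tags
  Geo -> Geo, writer required: geo aligns to geo
  float64 -> float64, writer optional: latitude aligns to latitude
  weight has no writer counterpart
  float64 -> float64, writer required: score aligns to score
  string -> string, writer optional: locale aligns to locale
  bytes -> bytes, writer optional: avatar aligns to checksum
  bytes -> bytes, writer optional: geo.blob aligns to geo.blob
  leftover writer field: geo.payload
  => backward verdict for Invoice: COMPATIBLE, no violations
the rest of the Invoice diff is inert for this question:
  removed field payload from record Geo (its key 3 joins the reserved list) -> its effect on Invoice is confined to the forward direction, not asked
  added field weight to record Invoice: optional float64, tag 9 (in v2 it sits immediately before score) -> no rule fires on it in Invoice's dialect; the asked verdict holds
  field latitude in record Invoice: optional changed to required -> no rule fires on it in Invoice's dialect; the asked verdict holds
  renamed field checksum to avatar in record Invoice -> no rule fires on it in Invoice's dialect; the asked verdict holds

backward: COMPATIBLE []


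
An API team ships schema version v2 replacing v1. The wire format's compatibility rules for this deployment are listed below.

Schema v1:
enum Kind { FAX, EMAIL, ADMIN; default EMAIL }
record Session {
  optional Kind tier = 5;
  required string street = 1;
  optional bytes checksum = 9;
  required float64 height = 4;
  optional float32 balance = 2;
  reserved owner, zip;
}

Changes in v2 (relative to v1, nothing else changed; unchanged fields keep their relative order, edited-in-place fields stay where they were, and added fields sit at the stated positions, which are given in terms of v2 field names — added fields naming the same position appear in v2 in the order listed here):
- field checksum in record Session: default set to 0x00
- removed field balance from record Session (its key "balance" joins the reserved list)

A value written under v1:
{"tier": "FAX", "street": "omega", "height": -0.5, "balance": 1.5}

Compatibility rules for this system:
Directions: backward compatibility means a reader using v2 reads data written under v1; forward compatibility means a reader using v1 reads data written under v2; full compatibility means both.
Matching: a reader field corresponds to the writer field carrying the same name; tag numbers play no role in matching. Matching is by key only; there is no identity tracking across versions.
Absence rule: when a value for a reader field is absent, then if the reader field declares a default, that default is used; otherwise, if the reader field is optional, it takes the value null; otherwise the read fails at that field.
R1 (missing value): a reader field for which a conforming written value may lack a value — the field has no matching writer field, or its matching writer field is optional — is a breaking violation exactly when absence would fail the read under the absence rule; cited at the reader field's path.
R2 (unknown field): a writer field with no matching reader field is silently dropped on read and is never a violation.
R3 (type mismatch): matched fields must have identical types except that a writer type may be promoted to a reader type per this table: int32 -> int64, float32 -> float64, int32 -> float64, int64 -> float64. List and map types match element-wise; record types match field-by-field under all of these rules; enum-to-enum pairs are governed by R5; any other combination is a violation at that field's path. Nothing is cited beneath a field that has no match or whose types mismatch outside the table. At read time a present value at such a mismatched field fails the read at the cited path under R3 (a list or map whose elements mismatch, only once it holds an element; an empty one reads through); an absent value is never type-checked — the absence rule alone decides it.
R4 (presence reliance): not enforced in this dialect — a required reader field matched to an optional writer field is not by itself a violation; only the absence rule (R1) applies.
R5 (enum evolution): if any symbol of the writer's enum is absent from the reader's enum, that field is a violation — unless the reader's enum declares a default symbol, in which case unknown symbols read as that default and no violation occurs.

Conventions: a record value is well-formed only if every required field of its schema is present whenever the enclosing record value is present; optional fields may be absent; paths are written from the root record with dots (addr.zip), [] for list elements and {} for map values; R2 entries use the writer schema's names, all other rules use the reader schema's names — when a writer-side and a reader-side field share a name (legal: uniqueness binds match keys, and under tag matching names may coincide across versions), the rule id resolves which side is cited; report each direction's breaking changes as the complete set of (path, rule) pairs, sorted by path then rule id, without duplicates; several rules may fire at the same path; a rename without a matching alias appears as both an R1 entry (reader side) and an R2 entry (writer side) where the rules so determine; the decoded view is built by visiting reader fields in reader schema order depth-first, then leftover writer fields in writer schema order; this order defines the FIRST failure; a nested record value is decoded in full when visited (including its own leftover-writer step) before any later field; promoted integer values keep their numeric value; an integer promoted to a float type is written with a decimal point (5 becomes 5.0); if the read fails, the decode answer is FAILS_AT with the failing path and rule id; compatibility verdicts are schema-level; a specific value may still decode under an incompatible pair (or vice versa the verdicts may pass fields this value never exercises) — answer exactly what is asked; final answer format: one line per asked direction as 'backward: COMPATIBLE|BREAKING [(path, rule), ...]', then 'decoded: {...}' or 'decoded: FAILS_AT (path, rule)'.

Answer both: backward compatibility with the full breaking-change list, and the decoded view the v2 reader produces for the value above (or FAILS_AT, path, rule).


arrows below run writer -> reader for Session
backward analysis of Session with v2 as reader and v1 as writer:
  tier: Kind -> Kind, writer optional; from tier
  street: string -> string, writer required; from street
  checksum: bytes -> bytes, writer optional; from checksum
  height: float64 -> float64, writer required; from height
  writer field balance has no reader counterpart
  => no violations; backward on Session: COMPATIBLE
migrating the Session value to v2:
  tier := "FAX"
  street := "omega"
  checksum := 0x00 (missing; default applied)
  height := -0.5
  writer balance: no reader field; dropped
  => decoded: {"tier": "FAX", "street": "omega", "checksum": 0x00, "height": -0.5}

backward: COMPATIBLE []; decoded: {"tier": "FAX", "street": "omega", "checksum": 0x00, "height": -0.5}


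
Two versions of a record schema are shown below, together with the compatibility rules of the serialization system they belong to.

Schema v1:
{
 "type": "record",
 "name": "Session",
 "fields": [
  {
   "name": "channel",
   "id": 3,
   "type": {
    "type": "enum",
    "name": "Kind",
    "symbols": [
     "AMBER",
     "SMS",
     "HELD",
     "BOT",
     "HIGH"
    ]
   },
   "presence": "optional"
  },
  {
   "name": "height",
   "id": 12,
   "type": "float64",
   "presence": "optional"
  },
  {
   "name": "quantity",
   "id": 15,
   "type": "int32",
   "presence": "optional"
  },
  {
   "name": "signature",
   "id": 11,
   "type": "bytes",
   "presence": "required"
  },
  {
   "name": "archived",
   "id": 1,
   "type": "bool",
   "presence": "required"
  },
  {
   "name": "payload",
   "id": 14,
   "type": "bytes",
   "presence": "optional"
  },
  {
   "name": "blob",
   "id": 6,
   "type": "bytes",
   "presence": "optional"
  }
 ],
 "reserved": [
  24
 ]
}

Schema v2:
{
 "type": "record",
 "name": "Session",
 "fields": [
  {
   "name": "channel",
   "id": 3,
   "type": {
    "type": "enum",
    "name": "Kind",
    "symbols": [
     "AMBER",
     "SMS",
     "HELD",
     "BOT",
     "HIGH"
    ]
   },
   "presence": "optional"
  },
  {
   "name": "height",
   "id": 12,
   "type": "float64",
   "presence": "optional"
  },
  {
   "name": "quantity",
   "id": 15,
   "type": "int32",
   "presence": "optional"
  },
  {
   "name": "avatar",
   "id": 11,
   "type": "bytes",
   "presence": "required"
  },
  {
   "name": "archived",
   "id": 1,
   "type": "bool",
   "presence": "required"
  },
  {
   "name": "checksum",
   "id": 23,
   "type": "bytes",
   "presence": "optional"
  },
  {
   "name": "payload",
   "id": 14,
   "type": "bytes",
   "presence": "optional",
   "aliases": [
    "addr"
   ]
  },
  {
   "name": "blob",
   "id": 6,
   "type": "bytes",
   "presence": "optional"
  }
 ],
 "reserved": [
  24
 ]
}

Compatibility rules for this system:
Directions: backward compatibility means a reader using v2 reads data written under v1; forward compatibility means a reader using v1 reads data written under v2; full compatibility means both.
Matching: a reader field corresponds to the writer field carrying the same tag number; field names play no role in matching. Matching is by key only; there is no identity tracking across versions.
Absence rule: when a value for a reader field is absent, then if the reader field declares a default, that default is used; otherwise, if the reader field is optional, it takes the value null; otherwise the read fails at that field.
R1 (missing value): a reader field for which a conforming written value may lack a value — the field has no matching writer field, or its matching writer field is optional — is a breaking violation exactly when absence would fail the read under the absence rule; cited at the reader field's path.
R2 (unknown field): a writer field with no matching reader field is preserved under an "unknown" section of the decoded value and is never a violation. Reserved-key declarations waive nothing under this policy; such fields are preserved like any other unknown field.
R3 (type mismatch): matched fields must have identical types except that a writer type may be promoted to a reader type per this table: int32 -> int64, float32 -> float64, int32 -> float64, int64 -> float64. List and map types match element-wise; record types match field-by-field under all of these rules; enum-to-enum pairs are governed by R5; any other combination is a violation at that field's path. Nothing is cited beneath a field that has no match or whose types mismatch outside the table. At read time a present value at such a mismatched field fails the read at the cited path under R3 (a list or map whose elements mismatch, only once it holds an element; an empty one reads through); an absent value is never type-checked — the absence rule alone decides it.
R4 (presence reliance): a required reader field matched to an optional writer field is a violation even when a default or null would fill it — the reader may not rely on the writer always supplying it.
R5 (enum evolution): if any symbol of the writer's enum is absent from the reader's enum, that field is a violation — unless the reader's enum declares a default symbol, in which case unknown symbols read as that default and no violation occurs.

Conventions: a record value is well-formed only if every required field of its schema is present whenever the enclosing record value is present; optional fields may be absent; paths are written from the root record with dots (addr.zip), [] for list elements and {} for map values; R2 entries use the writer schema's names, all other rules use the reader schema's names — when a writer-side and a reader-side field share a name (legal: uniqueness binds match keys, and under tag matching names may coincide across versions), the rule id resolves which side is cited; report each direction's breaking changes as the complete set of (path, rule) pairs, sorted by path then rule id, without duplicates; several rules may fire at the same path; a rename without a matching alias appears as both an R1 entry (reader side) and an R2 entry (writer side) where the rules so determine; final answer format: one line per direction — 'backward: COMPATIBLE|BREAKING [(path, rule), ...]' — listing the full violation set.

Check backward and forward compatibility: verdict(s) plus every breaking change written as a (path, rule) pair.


backward: COMPATIBLE []; forward: COMPATIBLE []

in Session below, arrows point writer -> reader
backward for Session (reader v2, writer v1):
  channel: Kind -> Kind, writer optional; from channel
  height: float64 -> float64, writer optional; from height
  quantity: int32 -> int32, writer optional; from quantity
  avatar: bytes -> bytes, writer required; from signature
  archived: bool -> bool, writer required; from archived
  no writer field matches reader checksum
  payload: bytes -> bytes, writer optional; from payload
  blob: bytes -> bytes, writer optional; from blob
  => backward: COMPATIBLE
forward for Session (reader v1, writer v2):
  channel: Kind -> Kind, writer optional; from channel
  height: float64 -> float64, writer optional; from height
  quantity: int32 -> int32, writer optional; from quantity
  signature: bytes -> bytes, writer required; from avatar
  archived: bool -> bool, writer required; from archived
  payload: bytes -> bytes, writer optional; from payload
  blob: bytes -> bytes, writer optional; from blob
  writer field checksum has no reader counterpart
  => forward: COMPATIBLE


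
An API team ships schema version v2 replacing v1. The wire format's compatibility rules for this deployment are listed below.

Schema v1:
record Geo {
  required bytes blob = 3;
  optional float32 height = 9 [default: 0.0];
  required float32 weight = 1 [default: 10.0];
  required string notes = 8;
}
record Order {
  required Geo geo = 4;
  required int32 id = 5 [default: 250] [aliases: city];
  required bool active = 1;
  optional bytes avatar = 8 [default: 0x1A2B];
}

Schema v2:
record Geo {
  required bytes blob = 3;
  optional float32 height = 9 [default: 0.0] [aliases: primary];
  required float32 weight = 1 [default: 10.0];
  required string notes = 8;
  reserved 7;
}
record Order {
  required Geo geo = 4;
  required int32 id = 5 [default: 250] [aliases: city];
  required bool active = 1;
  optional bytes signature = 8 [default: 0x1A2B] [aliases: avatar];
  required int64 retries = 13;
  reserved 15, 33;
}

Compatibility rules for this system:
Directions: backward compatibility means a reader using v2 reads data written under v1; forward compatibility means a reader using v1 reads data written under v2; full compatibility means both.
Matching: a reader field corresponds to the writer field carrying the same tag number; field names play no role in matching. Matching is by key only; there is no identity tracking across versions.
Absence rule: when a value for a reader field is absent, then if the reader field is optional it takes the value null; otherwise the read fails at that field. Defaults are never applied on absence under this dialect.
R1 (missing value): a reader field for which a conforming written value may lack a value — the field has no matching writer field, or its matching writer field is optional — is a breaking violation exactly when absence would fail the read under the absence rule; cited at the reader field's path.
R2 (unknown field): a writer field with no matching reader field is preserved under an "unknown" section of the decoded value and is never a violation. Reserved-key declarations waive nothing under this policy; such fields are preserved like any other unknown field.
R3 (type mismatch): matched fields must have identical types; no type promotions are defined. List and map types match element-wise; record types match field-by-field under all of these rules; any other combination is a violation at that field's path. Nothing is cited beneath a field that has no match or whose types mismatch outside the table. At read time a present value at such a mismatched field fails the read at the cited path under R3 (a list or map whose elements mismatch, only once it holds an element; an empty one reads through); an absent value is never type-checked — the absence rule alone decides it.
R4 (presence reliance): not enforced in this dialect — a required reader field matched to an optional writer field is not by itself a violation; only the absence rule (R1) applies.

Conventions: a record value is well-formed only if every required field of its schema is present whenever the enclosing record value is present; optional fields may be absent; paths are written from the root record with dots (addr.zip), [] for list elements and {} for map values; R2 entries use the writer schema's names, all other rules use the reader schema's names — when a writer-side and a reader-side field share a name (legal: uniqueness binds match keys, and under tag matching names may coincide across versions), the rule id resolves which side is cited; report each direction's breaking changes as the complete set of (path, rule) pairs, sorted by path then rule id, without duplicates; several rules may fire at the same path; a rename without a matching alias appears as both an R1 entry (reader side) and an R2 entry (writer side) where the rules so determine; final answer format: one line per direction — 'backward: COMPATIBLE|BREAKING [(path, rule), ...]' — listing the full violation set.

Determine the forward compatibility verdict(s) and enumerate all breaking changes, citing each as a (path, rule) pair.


each type pair in Order: writer, then reader
forward pass over Order, reader schema v1, writer schema v2:
  geo <- geo (Geo -> Geo, writer required)
  id <- id (int32 -> int32, writer required)
  active <- active (bool -> bool, writer required)
  avatar <- signature (bytes -> bytes, writer optional)
  leftover writer field: retries
  geo.blob <- geo.blob (bytes -> bytes, writer required)
  geo.height <- geo.height (float32 -> float32, writer optional)
  geo.weight <- geo.weight (float32 -> float32, writer required)
  geo.notes <- geo.notes (string -> string, writer required)
  => no violations; forward on Order: COMPATIBLE
the other Order changes do not affect what is asked:
  added field retries to record Order: required int64, tag 13 (in v2 it sits last) -> matters only for Order's backward compatibility — outside the asked direction
  renamed field avatar to signature in record Order (alias avatar declared on the renamed field) -> no rule fires on it in Order's dialect; the asked verdict holds

forward: COMPATIBLE []
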